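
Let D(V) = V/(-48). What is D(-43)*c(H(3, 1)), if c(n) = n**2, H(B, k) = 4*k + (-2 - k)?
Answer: 43/48 ≈ 0.89583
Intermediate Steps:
D(V) = -V/48 (D(V) = V*(-1/48) = -V/48)
H(B, k) = -2 + 3*k
D(-43)*c(H(3, 1)) = (-1/48*(-43))*(-2 + 3*1)**2 = 43*(-2 + 3)**2/48 = (43/48)*1**2 = (43/48)*1 = 43/48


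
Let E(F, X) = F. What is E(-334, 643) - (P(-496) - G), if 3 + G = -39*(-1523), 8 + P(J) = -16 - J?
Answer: 58588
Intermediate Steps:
P(J) = -24 - J (P(J) = -8 + (-16 - J) = -24 - J)
G = 59394 (G = -3 - 39*(-1523) = -3 + 59397 = 59394)
E(-334, 643) - (P(-496) - G) = -334 - ((-24 - 1*(-496)) - 1*59394) = -334 - ((-24 + 496) - 59394) = -334 - (472 - 59394) = -334 - 1*(-58922) = -334 + 58922 = 58588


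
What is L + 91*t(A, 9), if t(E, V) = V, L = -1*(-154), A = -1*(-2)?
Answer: 973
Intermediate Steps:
A = 2
L = 154
L + 91*t(A, 9) = 154 + 91*9 = 154 + 819 = 973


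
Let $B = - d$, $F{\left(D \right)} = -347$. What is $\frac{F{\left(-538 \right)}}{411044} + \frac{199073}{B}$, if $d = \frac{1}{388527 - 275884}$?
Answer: $- \frac{9217324618846663}{411044} \approx -2.2424 \cdot 10^{10}$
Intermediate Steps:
$d = \frac{1}{112643} \approx 8.8776 \cdot 10^{-6}$
$B = - \frac{1}{112643}$ ($B = \left(-1\right) \frac{1}{112643} = - \frac{1}{112643} \approx -8.8776 \cdot 10^{-6}$)
$\frac{F{\left(-538 \right)}}{411044} + \frac{199073}{B} = - \frac{347}{411044} + \frac{199073}{- \frac{1}{112643}} = \left(-347\right) \frac{1}{411044} + 199073 \left(-112643\right) = - \frac{347}{411044} - 22424179939 = - \frac{9217324618846663}{411044}$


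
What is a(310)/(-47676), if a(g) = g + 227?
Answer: -179/15892 ≈ -0.011264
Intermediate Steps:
a(g) = 227 + g
a(310)/(-47676) = (227 + 310)/(-47676) = 537*(-1/47676) = -179/15892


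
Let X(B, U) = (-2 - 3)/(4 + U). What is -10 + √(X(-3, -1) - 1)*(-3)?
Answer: -10 - 2*I*√6 ≈ -10.0 - 4.899*I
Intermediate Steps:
X(B, U) = -5/(4 + U)
-10 + √(X(-3, -1) - 1)*(-3) = -10 + √(-5/(4 - 1) - 1)*(-3) = -10 + √(-5/3 - 1)*(-3) = -10 + √(-8/3)*(-3) = -10 + (2*I*√6/3)*(-3) = -10 - 2*I*√6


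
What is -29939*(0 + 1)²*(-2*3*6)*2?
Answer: 2155608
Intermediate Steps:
-29939*(0 + 1)²*(-2*3*6)*2 = -29939*1²*(-6*6)*2 = -29939*1*(-36)*2 = -(-1077804)*2 = -29939*(-72) = 2155608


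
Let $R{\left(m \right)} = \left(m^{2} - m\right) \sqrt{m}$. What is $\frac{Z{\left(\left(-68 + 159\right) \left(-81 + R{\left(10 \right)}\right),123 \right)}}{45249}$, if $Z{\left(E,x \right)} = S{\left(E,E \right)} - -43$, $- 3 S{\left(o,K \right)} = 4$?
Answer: $\frac{125}{135747} \approx 0.00092083$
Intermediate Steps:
$S{\left(o,K \right)} = - \frac{4}{3}$ ($S{\left(o,K \right)} = \left(- \frac{1}{3}\right) 4 = - \frac{4}{3}$)
$R{\left(m \right)} = \sqrt{m} \left(m^{2} - m\right)$
$Z{\left(E,x \right)} = \frac{125}{3}$ ($Z{\left(E,x \right)} = - \frac{4}{3} - -43 = - \frac{4}{3} + 43 = \frac{125}{3}$)
$\frac{Z{\left(\left(-68 + 159\right) \left(-81 + R{\left(10 \right)}\right),123 \right)}}{45249} = \frac{125}{3 \cdot 45249} = \frac{125}{3} \cdot \frac{1}{45249} = \frac{125}{135747}$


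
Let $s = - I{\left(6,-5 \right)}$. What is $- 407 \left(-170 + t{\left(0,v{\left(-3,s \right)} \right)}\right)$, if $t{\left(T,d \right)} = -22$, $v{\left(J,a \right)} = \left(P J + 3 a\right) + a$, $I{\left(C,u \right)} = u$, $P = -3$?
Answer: $78144$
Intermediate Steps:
$s = 5$ ($s = \left(-1\right) \left(-5\right) = 5$)
$v{\left(J,a \right)} = - 3 J + 4 a$ ($v{\left(J,a \right)} = \left(- 3 J + 3 a\right) + a = - 3 J + 4 a$)
$- 407 \left(-170 + t{\left(0,v{\left(-3,s \right)} \right)}\right) = - 407 \left(-170 - 22\right) = \left(-407\right) \left(-192\right) = 78144$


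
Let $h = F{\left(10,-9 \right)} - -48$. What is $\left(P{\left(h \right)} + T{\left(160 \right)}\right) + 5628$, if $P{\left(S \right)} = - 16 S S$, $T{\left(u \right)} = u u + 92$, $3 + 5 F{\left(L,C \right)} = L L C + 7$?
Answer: $- \frac{6102376}{25} \approx -2.441 \cdot 10^{5}$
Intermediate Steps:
$F{\left(L,C \right)} = \frac{4}{5} + \frac{C L^{2}}{5}$ ($F{\left(L,C \right)} = - \frac{3}{5} + \frac{L L C + 7}{5} = - \frac{3}{5} + \frac{L^{2} C + 7}{5} = - \frac{3}{5} + \frac{C L^{2} + 7}{5} = - \frac{3}{5} + \frac{7 + C L^{2}}{5} = - \frac{3}{5} + \left(\frac{7}{5} + \frac{C L^{2}}{5}\right) = \frac{4}{5} + \frac{C L^{2}}{5}$)
$T{\left(u \right)} = 92 + u^{2}$ ($T{\left(u \right)} = u^{2} + 92 = 92 + u^{2}$)
$h = - \frac{656}{5}$ ($h = \left(\frac{4}{5} + \frac{1}{5} \left(-9\right) 10^{2}\right) - -48 = \left(\frac{4}{5} + \frac{1}{5} \left(-9\right) 100\right) + 48 = \left(\frac{4}{5} - 180\right) + 48 = - \frac{896}{5} + 48 = - \frac{656}{5} \approx -131.2$)
$P{\left(S \right)} = - 16 S^{2}$
$\left(P{\left(h \right)} + T{\left(160 \right)}\right) + 5628 = \left(- 16 \left(- \frac{656}{5}\right)^{2} + \left(92 + 160^{2}\right)\right) + 5628 = \left(\left(-16\right) \frac{430336}{25} + \left(92 + 25600\right)\right) + 5628 = \left(- \frac{6885376}{25} + 25692\right) + 5628 = - \frac{6243076}{25} + 5628 = - \frac{6102376}{25}$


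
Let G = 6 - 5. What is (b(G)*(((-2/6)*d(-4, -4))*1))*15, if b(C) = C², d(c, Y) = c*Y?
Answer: -80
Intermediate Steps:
G = 1
d(c, Y) = Y*c
(b(G)*(((-2/6)*d(-4, -4))*1))*15 = (1²*(((-2/6)*(-4*(-4)))*1))*15 = (1*((-2*⅙*16)*1))*15 = (1*(-⅓*16*1))*15 = (1*(-16/3*1))*15 = (1*(-16/3))*15 = -16/3*15 = -80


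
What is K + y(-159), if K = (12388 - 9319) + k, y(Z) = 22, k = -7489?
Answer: -4398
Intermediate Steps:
K = -4420 (K = (12388 - 9319) - 7489 = 3069 - 7489 = -4420)
K + y(-159) = -4420 + 22 = -4398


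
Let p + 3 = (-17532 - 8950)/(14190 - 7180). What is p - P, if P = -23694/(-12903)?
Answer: -11805186/1370455 ≈ -8.6141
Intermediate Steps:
p = -23756/3505 (p = -3 + (-17532 - 8950)/(14190 - 7180) = -3 - 26482/7010 = -3 - 26482*1/7010 = -3 - 13241/3505 = -23756/3505 ≈ -6.7777)
P = 718/391 (P = -23694*(-1/12903) = 718/391 ≈ 1.8363)
p - P = -23756/3505 - 1*718/391 = -23756/3505 - 718/391 = -11805186/1370455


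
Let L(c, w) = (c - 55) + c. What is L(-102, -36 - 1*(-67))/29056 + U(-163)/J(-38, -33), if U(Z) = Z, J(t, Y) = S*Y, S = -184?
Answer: -788597/22053504 ≈ -0.035758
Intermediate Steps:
J(t, Y) = -184*Y
L(c, w) = -55 + 2*c (L(c, w) = (-55 + c) + c = -55 + 2*c)
L(-102, -36 - 1*(-67))/29056 + U(-163)/J(-38, -33) = (-55 + 2*(-102))/29056 - 163/((-184*(-33))) = (-55 - 204)*(1/29056) - 163/6072 = -259*1/29056 - 163*1/6072 = -259/29056 - 163/6072 = -788597/22053504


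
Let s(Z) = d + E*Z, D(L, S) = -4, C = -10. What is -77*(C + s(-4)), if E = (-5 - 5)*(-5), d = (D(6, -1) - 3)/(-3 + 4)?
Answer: 16709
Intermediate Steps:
d = -7 (d = (-4 - 3)/(-3 + 4) = -7/1 = -7*1 = -7)
E = 50 (E = -10*(-5) = 50)
s(Z) = -7 + 50*Z
-77*(C + s(-4)) = -77*(-10 + (-7 + 50*(-4))) = -77*(-10 + (-7 - 200)) = -77*(-10 - 207) = -77*(-217) = 16709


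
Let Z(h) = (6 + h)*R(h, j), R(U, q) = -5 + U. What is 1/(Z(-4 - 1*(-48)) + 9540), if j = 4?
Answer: 1/11490 ≈ 8.7032e-5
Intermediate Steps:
Z(h) = (-5 + h)*(6 + h) (Z(h) = (6 + h)*(-5 + h) = (-5 + h)*(6 + h))
1/(Z(-4 - 1*(-48)) + 9540) = 1/((-5 + (-4 - 1*(-48)))*(6 + (-4 - 1*(-48))) + 9540) = 1/((-5 + (-4 + 48))*(6 + (-4 + 48)) + 9540) = 1/((-5 + 44)*(6 + 44) + 9540) = 1/(39*50 + 9540) = 1/(1950 + 9540) = 1/11490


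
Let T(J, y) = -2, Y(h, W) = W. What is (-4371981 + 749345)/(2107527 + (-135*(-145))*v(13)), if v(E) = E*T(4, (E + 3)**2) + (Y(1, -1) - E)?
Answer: -3622636/1324527 ≈ -2.7350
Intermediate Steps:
v(E) = -1 - 3*E (v(E) = E*(-2) + (-1 - E) = -2*E + (-1 - E) = -1 - 3*E)
(-4371981 + 749345)/(2107527 + (-135*(-145))*v(13)) = (-4371981 + 749345)/(2107527 + (-135*(-145))*(-1 - 3*13)) = -3622636/(2107527 + 19575*(-1 - 39)) = -3622636/(2107527 + 19575*(-40)) = -3622636/(2107527 - 783000) = -3622636/1324527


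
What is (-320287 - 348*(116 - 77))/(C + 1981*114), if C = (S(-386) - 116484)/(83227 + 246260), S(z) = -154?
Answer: -110002200333/74409250520 ≈ -1.4783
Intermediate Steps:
C = -116638/329487 (C = (-154 - 116484)/(83227 + 246260) = -116638/329487 ≈ -0.35400)
(-320287 - 348*(116 - 77))/(C + 1981*114) = (-320287 - 348*(116 - 77))/(-116638/329487 + 1981*114) = (-320287 - 348*39)/(-116638/329487 + 225834) = (-320287 - 13572)/(74409250520/329487) = -333859*329487/74409250520 = -110002200333/74409250520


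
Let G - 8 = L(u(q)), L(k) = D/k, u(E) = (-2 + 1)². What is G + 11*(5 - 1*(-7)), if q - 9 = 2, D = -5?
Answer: 135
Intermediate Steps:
q = 11 (q = 9 + 2 = 11)
u(E) = 1 (u(E) = (-1)² = 1)
L(k) = -5/k
G = 3 (G = 8 - 5/1 = 8 - 5*1 = 8 - 5 = 3)
G + 11*(5 - 1*(-7)) = 3 + 11*(5 - 1*(-7)) = 3 + 11*(5 + 7) = 3 + 11*12 = 3 + 132 = 135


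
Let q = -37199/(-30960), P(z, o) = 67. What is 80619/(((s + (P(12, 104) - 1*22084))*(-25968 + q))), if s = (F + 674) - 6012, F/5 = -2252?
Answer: 499192848/6208767461563 ≈ 8.0401e-5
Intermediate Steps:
F = -11260 (F = 5*(-2252) = -11260)
s = -16598 (s = (-11260 + 674) - 6012 = -10586 - 6012 = -16598)
q = 37199/30960 (q = -37199*(-1/30960) = 37199/30960 ≈ 1.2015)
80619/(((s + (P(12, 104) - 1*22084))*(-25968 + q))) = 80619/(((-16598 + (67 - 1*22084))*(-25968 + 37199/30960))) = 80619/(((-16598 + (67 - 22084))*(-803932081/30960))) = 80619/(((-16598 - 22017)*(-803932081/30960))) = 80619/((-38615*(-803932081/30960))) = 80619/(6208767461563/6192) = 80619*(6192/6208767461563) = 499192848/6208767461563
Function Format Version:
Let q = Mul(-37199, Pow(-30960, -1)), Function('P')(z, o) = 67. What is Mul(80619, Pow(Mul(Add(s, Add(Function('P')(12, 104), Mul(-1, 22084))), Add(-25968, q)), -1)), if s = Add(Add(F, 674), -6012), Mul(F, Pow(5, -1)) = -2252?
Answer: Rational(499192848, 6208767461563) ≈ 8.0401e-5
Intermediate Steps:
F = -11260 (F = Mul(5, -2252) = -11260)
s = -16598 (s = Add(Add(-11260, 674), -6012) = Add(-10586, -6012) = -16598)
q = Rational(37199, 30960) (q = Mul(-37199, Rational(-1, 30960)) = Rational(37199, 30960) ≈ 1.2015)
Mul(80619, Pow(Mul(Add(s, Add(Function('P')(12, 104), Mul(-1, 22084))), Add(-25968, q)), -1)) = Mul(80619, Pow(Mul(Add(-16598, Add(67, Mul(-1, 22084))), Add(-25968, Rational(37199, 30960))), -1)) = Mul(80619, Pow(Mul(Add(-16598, Add(67, -22084)), Rational(-803932081, 30960)), -1)) = Mul(80619, Pow(Mul(Add(-16598, -22017), Rational(-803932081, 30960)), -1)) = Mul(80619, Pow(Mul(-38615, Rational(-803932081, 30960)), -1)) = Mul(80619, Pow(Rational(6208767461563, 6192), -1)) = Mul(80619, Rational(6192, 6208767461563)) = Rational(499192848, 6208767461563)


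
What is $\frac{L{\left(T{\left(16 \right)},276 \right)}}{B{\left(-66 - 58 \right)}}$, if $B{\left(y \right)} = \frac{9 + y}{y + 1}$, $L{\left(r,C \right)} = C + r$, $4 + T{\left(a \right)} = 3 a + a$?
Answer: $\frac{41328}{115} \approx 359.37$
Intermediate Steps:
$T{\left(a \right)} = -4 + 4 a$ ($T{\left(a \right)} = -4 + \left(3 a + a\right) = -4 + 4 a$)
$B{\left(y \right)} = \frac{9 + y}{1 + y}$
$\frac{L{\left(T{\left(16 \right)},276 \right)}}{B{\left(-66 - 58 \right)}} = \frac{276 + \left(-4 + 4 \cdot 16\right)}{\frac{1}{1 - 124} \left(9 - 124\right)} = \frac{276 + \left(-4 + 64\right)}{\frac{1}{1 - 124} \left(9 - 124\right)} = \frac{276 + 60}{\frac{1}{1 - 124} \left(9 - 124\right)} = \frac{336}{\frac{1}{-123} \left(-115\right)} = \frac{336}{\left(- \frac{1}{123}\right) \left(-115\right)} = \frac{336}{\frac{115}{123}} = 336 \cdot \frac{123}{115} = \frac{41328}{115}$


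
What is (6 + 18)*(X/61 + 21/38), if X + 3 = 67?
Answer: 44556/1159 ≈ 38.443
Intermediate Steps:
X = 64 (X = -3 + 67 = 64)
(6 + 18)*(X/61 + 21/38) = (6 + 18)*(64/61 + 21/38) = 24*(64*(1/61) + 21*(1/38)) = 24*(64/61 + 21/38) = 24*(3713/2318) = 44556/1159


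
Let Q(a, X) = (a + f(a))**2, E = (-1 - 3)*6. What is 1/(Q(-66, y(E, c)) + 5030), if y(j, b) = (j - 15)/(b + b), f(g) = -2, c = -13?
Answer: 1/9654 ≈ 0.00010358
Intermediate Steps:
E = -24 (E = -4*6 = -24)
y(j, b) = (-15 + j)/(2*b) (y(j, b) = (-15 + j)/((2*b)) = (-15 + j)*(1/(2*b)) = (-15 + j)/(2*b))
Q(a, X) = (-2 + a)**2 (Q(a, X) = (a - 2)**2 = (-2 + a)**2)
1/(Q(-66, y(E, c)) + 5030) = 1/((-2 - 66)**2 + 5030) = 1/((-68)**2 + 5030) = 1/(4624 + 5030) = 1/9654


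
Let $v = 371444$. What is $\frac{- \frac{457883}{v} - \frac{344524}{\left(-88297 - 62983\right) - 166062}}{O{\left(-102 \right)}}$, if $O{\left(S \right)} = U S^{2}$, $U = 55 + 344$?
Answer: $- \frac{8667067165}{244660661454145104} \approx -3.5425 \cdot 10^{-8}$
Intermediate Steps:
$U = 399$
$O{\left(S \right)} = 399 S^{2}$
$\frac{- \frac{457883}{v} - \frac{344524}{\left(-88297 - 62983\right) - 166062}}{O{\left(-102 \right)}} = \frac{- \frac{457883}{371444} - \frac{344524}{\left(-88297 - 62983\right) - 166062}}{399 \left(-102\right)^{2}} = \frac{\left(-457883\right) \frac{1}{371444} - \frac{344524}{-151280 - 166062}}{399 \cdot 10404} = \frac{- \frac{457883}{371444} - \frac{344524}{-317342}}{4151196} = \left(- \frac{457883}{371444} - - \frac{172262}{158671}\right) \frac{1}{4151196} = \left(- \frac{457883}{371444} + \frac{172262}{158671}\right) \frac{1}{4151196} = \left(- \frac{8667067165}{58937390924}\right) \frac{1}{4151196} = - \frac{8667067165}{244660661454145104}$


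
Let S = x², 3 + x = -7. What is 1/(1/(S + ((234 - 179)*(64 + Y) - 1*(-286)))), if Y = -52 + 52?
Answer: 3906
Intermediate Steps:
Y = 0
x = -10 (x = -3 - 7 = -10)
S = 100 (S = (-10)² = 100)
1/(1/(S + ((234 - 179)*(64 + Y) - 1*(-286)))) = 1/(1/(100 + ((234 - 179)*(64 + 0) - 1*(-286)))) = 1/(1/(100 + (55*64 + 286))) = 1/(1/(100 + (3520 + 286))) = 1/(1/(100 + 3806)) = 1/(1/3906) = 3906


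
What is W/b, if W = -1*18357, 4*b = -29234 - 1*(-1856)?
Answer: 12238/4563 ≈ 2.6820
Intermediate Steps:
b = -13689/2 (b = (-29234 - 1*(-1856))/4 = (-29234 + 1856)/4 = (1/4)*(-27378) = -13689/2 ≈ -6844.5)
W = -18357
W/b = -18357/(-13689/2) = -18357*(-2/13689) = 12238/4563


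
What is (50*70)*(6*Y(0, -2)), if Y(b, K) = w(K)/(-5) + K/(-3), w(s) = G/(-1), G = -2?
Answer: 5600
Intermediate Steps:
w(s) = 2 (w(s) = -2/(-1) = -2*(-1) = 2)
Y(b, K) = -⅖ - K/3 (Y(b, K) = 2/(-5) + K/(-3) = 2*(-⅕) + K*(-⅓) = -⅖ - K/3)
(50*70)*(6*Y(0, -2)) = (50*70)*(6*(-⅖ - ⅓*(-2))) = 3500*(6*(-⅖ + ⅔)) = 3500*(6*(4/15)) = 3500*(8/5) = 5600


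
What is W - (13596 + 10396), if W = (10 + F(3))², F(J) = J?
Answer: -23823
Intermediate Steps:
W = 169 (W = (10 + 3)² = 13² = 169)
W - (13596 + 10396) = 169 - (13596 + 10396) = 169 - 1*23992 = 169 - 23992 = -23823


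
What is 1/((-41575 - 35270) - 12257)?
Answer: -1/89102 ≈ -1.1223e-5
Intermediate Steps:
1/((-41575 - 35270) - 12257) = 1/(-76845 - 12257) = 1/(-89102) = -1/89102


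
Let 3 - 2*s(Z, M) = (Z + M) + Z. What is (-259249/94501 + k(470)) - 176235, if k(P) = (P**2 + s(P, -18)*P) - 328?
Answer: -16219276877/94501 ≈ -1.7163e+5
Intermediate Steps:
s(Z, M) = 3/2 - Z - M/2 (s(Z, M) = 3/2 - ((Z + M) + Z)/2 = 3/2 - ((M + Z) + Z)/2 = 3/2 - (M + 2*Z)/2 = 3/2 + (-Z - M/2) = 3/2 - Z - M/2)
k(P) = -328 + P**2 + P*(21/2 - P) (k(P) = (P**2 + (3/2 - P - 1/2*(-18))*P) - 328 = (P**2 + (3/2 - P + 9)*P) - 328 = (P**2 + (21/2 - P)*P) - 328 = (P**2 + P*(21/2 - P)) - 328 = -328 + P**2 + P*(21/2 - P))
(-259249/94501 + k(470)) - 176235 = (-259249/94501 + (-328 + (21/2)*470)) - 176235 = (-259249*1/94501 + (-328 + 4935)) - 176235 = (-259249/94501 + 4607) - 176235 = 435106858/94501 - 176235 = -16219276877/94501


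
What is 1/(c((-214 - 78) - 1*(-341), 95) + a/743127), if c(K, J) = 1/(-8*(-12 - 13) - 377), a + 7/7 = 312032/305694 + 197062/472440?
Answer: -527676048706500540/2980909708765259 ≈ -177.02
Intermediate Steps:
a = 5269582979/12035172780 (a = -1 + (312032/305694 + 197062/472440) = -1 + (312032*(1/305694) + 197062*(1/472440)) = -1 + (156016/152847 + 98531/236220) = -1 + 17304755759/12035172780 = 5269582979/12035172780 ≈ 0.43785)
c(K, J) = -1/177 (c(K, J) = 1/(-8*(-25) - 377) = 1/(200 - 377) = 1/(-177) = -1/177)
1/(c((-214 - 78) - 1*(-341), 95) + a/743127) = 1/(-1/177 + (5269582979/12035172780)/743127) = 1/(-1/177 + (5269582979/12035172780)*(1/743127)) = 1/(-1/177 + 5269582979/8943661842483060) = 1/(-2980909708765259/527676048706500540) = -527676048706500540/2980909708765259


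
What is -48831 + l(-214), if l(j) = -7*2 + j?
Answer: -49059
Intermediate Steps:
l(j) = -14 + j
-48831 + l(-214) = -48831 + (-14 - 214) = -48831 - 228 = -49059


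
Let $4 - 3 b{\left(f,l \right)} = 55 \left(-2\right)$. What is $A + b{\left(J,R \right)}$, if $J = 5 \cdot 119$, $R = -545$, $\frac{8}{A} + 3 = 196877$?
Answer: $\frac{3740610}{98437} \approx 38.0$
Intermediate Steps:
$A = \frac{4}{98437}$ ($A = \frac{8}{-3 + 196877} = \frac{8}{196874} = 8 \cdot \frac{1}{196874} = \frac{4}{98437} \approx 4.0635 \cdot 10^{-5}$)
$J = 595$
$b{\left(f,l \right)} = 38$ ($b{\left(f,l \right)} = \frac{4}{3} - \frac{55 \left(-2\right)}{3} = \frac{4}{3} - - \frac{110}{3} = \frac{4}{3} + \frac{110}{3} = 38$)
$A + b{\left(J,R \right)} = \frac{4}{98437} + 38 = \frac{3740610}{98437}$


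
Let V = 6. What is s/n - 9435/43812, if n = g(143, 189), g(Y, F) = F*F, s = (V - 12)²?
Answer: -4141363/19321092 ≈ -0.21434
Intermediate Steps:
s = 36 (s = (6 - 12)² = (-6)² = 36)
g(Y, F) = F²
n = 35721 (n = 189² = 35721)
s/n - 9435/43812 = 36/35721 - 9435/43812 = 36*(1/35721) - 9435*1/43812 = 4/3969 - 3145/14604 = -4141363/19321092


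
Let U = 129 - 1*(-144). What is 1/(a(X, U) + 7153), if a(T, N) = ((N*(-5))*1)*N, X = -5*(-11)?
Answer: -1/365492 ≈ -2.7360e-6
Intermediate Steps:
X = 55
U = 273 (U = 129 + 144 = 273)
a(T, N) = -5*N² (a(T, N) = (-5*N*1)*N = (-5*N)*N = -5*N²)
1/(a(X, U) + 7153) = 1/(-5*273² + 7153) = 1/(-5*74529 + 7153) = 1/(-372645 + 7153) = 1/(-365492) = -1/365492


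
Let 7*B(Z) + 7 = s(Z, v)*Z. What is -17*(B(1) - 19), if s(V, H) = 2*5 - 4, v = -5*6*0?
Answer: 2278/7 ≈ 325.43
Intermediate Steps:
v = 0 (v = -30*0 = 0)
s(V, H) = 6 (s(V, H) = 10 - 4 = 6)
B(Z) = -1 + 6*Z/7 (B(Z) = -1 + (6*Z)/7 = -1 + 6*Z/7)
-17*(B(1) - 19) = -17*((-1 + (6/7)*1) - 19) = -17*((-1 + 6/7) - 19) = -17*(-1/7 - 19) = -17*(-134/7) = 2278/7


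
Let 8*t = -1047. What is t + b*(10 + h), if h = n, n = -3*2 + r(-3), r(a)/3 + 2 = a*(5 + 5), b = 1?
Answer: -1783/8 ≈ -222.88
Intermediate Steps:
t = -1047/8 (t = (⅛)*(-1047) = -1047/8 ≈ -130.88)
r(a) = -6 + 30*a (r(a) = -6 + 3*(a*(5 + 5)) = -6 + 3*(a*10) = -6 + 3*(10*a) = -6 + 30*a)
n = -102 (n = -3*2 + (-6 + 30*(-3)) = -6 + (-6 - 90) = -6 - 96 = -102)
h = -102
t + b*(10 + h) = -1047/8 + 1*(10 - 102) = -1047/8 + 1*(-92) = -1047/8 - 92 = -1783/8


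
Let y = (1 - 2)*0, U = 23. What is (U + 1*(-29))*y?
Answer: 0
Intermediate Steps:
y = 0 (y = -1*0 = 0)
(U + 1*(-29))*y = (23 + 1*(-29))*0 = (23 - 29)*0 = -6*0 = 0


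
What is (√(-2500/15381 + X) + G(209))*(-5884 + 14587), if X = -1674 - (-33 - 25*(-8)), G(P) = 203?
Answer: 1766709 + 2901*I*√48397035989/1709 ≈ 1.7667e+6 + 3.7344e+5*I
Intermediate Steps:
X = -1841 (X = -1674 - (-33 + 200) = -1674 - 1*167 = -1674 - 167 = -1841)
(√(-2500/15381 + X) + G(209))*(-5884 + 14587) = (√(-2500/15381 - 1841) + 203)*(-5884 + 14587) = (√(-2500*1/15381 - 1841) + 203)*8703 = (√(-2500/15381 - 1841) + 203)*8703 = (√(-28318921/15381) + 203)*8703 = (I*√48397035989/5127 + 203)*8703 = (203 + I*√48397035989/5127)*8703 = 1766709 + 2901*I*√48397035989/1709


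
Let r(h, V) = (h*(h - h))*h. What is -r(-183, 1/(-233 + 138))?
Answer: 0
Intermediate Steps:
r(h, V) = 0 (r(h, V) = (h*0)*h = 0*h = 0)
-r(-183, 1/(-233 + 138)) = -1*0 = 0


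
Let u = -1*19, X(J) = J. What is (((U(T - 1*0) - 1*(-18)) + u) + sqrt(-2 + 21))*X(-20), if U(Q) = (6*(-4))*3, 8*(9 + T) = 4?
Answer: 1460 - 20*sqrt(19) ≈ 1372.8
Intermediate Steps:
T = -17/2 (T = -9 + (1/8)*4 = -9 + 1/2 = -17/2 ≈ -8.5000)
u = -19
U(Q) = -72 (U(Q) = -24*3 = -72)
(((U(T - 1*0) - 1*(-18)) + u) + sqrt(-2 + 21))*X(-20) = (((-72 - 1*(-18)) - 19) + sqrt(-2 + 21))*(-20) = (((-72 + 18) - 19) + sqrt(19))*(-20) = ((-54 - 19) + sqrt(19))*(-20) = (-73 + sqrt(19))*(-20) = 1460 - 20*sqrt(19)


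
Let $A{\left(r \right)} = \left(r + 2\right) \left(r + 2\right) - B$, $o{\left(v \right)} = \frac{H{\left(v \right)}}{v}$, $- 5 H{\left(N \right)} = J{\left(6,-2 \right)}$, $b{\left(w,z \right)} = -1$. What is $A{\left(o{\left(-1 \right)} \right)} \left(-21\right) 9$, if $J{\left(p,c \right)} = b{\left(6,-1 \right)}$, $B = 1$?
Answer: $- \frac{10584}{25} \approx -423.36$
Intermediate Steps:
$J{\left(p,c \right)} = -1$
$H{\left(N \right)} = \frac{1}{5}$ ($H{\left(N \right)} = \left(- \frac{1}{5}\right) \left(-1\right) = \frac{1}{5}$)
$o{\left(v \right)} = \frac{1}{5 v}$
$A{\left(r \right)} = -1 + \left(2 + r\right)^{2}$ ($A{\left(r \right)} = \left(r + 2\right) \left(r + 2\right) - 1 = \left(2 + r\right) \left(2 + r\right) - 1 = \left(2 + r\right)^{2} - 1 = -1 + \left(2 + r\right)^{2}$)
$A{\left(o{\left(-1 \right)} \right)} \left(-21\right) 9 = \left(-1 + \left(2 + \frac{1}{5 \left(-1\right)}\right)^{2}\right) \left(-21\right) 9 = \left(-1 + \left(2 + \frac{1}{5} \left(-1\right)\right)^{2}\right) \left(-21\right) 9 = \left(-1 + \left(2 - \frac{1}{5}\right)^{2}\right) \left(-21\right) 9 = \left(-1 + \left(\frac{9}{5}\right)^{2}\right) \left(-21\right) 9 = \left(-1 + \frac{81}{25}\right) \left(-21\right) 9 = \frac{56}{25} \left(-21\right) 9 = \left(- \frac{1176}{25}\right) 9 = - \frac{10584}{25}$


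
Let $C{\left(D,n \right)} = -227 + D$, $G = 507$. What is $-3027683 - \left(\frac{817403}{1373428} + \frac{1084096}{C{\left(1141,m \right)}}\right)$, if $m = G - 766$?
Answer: $- \frac{1901090043000783}{627656596} \approx -3.0289 \cdot 10^{6}$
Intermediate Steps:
$m = -259$ ($m = 507 - 766 = -259$)
$-3027683 - \left(\frac{817403}{1373428} + \frac{1084096}{C{\left(1141,m \right)}}\right) = -3027683 - \left(\frac{817403}{1373428} + \frac{1084096}{-227 + 1141}\right) = -3027683 - \left(\frac{817403}{1373428} + \frac{1084096}{914}\right) = -3027683 - \frac{744837453715}{627656596} = - \frac{1901090043000783}{627656596}$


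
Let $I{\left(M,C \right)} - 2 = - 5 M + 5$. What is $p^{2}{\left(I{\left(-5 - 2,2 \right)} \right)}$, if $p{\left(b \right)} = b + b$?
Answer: $7056$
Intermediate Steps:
$I{\left(M,C \right)} = 7 - 5 M$ ($I{\left(M,C \right)} = 2 - \left(-5 + 5 M\right) = 7 - 5 M$)
$p{\left(b \right)} = 2 b$
$p^{2}{\left(I{\left(-5 - 2,2 \right)} \right)} = \left(2 \left(7 - 5 \left(-5 - 2\right)\right)\right)^{2} = \left(2 \left(7 - -35\right)\right)^{2} = \left(2 \left(7 + 35\right)\right)^{2} = \left(2 \cdot 42\right)^{2} = 84^{2} = 7056$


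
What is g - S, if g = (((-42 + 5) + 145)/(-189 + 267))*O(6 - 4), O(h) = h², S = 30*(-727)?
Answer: 283602/13 ≈ 21816.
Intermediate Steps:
S = -21810
g = 72/13 (g = (((-42 + 5) + 145)/(-189 + 267))*(6 - 4)² = ((-37 + 145)/78)*2² = (108*(1/78))*4 = (18/13)*4 = 72/13 ≈ 5.5385)
g - S = 72/13 - 1*(-21810) = 72/13 + 21810 = 283602/13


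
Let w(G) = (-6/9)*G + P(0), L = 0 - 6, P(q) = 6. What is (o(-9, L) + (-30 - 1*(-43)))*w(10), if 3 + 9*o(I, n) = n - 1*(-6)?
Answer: -76/9 ≈ -8.4444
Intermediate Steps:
L = -6
o(I, n) = 1/3 + n/9 (o(I, n) = -1/3 + (n - 1*(-6))/9 = -1/3 + (n + 6)/9 = -1/3 + (6 + n)/9 = -1/3 + (2/3 + n/9) = 1/3 + n/9)
w(G) = 6 - 2*G/3 (w(G) = (-6/9)*G + 6 = (-6*1/9)*G + 6 = -2*G/3 + 6 = 6 - 2*G/3)
(o(-9, L) + (-30 - 1*(-43)))*w(10) = ((1/3 + (1/9)*(-6)) + (-30 - 1*(-43)))*(6 - 2/3*10) = ((1/3 - 2/3) + (-30 + 43))*(6 - 20/3) = (-1/3 + 13)*(-2/3) = (38/3)*(-2/3) = -76/9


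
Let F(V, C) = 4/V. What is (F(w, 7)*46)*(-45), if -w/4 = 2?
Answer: 1035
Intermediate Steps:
w = -8 (w = -4*2 = -8)
(F(w, 7)*46)*(-45) = ((4/(-8))*46)*(-45) = ((4*(-⅛))*46)*(-45) = -½*46*(-45) = -23*(-45) = 1035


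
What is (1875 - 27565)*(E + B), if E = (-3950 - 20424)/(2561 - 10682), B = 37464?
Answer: -7816683917420/8121 ≈ -9.6253e+8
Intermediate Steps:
E = 24374/8121 (E = -24374/(-8121) = -24374*(-1/8121) = 24374/8121 ≈ 3.0014)
(1875 - 27565)*(E + B) = (1875 - 27565)*(24374/8121 + 37464) = -25690*304269518/8121 = -7816683917420/8121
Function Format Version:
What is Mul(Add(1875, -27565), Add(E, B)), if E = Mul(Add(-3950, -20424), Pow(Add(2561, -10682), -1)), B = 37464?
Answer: Rational(-7816683917420, 8121) ≈ -9.6253e+8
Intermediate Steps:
E = Rational(24374, 8121) (E = Mul(-24374, Pow(-8121, -1)) = Mul(-24374, Rational(-1, 8121)) = Rational(24374, 8121) ≈ 3.0014)
Mul(Add(1875, -27565), Add(E, B)) = Mul(Add(1875, -27565), Add(Rational(24374, 8121), 37464)) = Mul(-25690, Rational(304269518, 8121)) = Rational(-7816683917420, 8121)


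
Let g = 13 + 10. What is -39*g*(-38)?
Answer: 34086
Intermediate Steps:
g = 23
-39*g*(-38) = -39*23*(-38) = -897*(-38) = 34086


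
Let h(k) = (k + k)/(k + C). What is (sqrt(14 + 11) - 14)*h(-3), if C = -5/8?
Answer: -432/29 ≈ -14.897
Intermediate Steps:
C = -5/8 (C = -5*1/8 = -5/8 ≈ -0.62500)
h(k) = 2*k/(-5/8 + k) (h(k) = (k + k)/(k - 5/8) = (2*k)/(-5/8 + k) = 2*k/(-5/8 + k))
(sqrt(14 + 11) - 14)*h(-3) = (sqrt(14 + 11) - 14)*(16*(-3)/(-5 + 8*(-3))) = (sqrt(25) - 14)*(16*(-3)/(-5 - 24)) = (5 - 14)*(16*(-3)/(-29)) = -144*(-3)*(-1)/29 = -9*48/29 = -432/29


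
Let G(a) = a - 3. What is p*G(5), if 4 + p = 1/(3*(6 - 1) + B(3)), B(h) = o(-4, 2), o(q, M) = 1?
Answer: -63/8 ≈ -7.8750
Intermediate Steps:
B(h) = 1
p = -63/16 (p = -4 + 1/(3*(6 - 1) + 1) = -4 + 1/(3*5 + 1) = -4 + 1/(15 + 1) = -4 + 1/16 = -63/16 ≈ -3.9375)
G(a) = -3 + a
p*G(5) = -63*(-3 + 5)/16 = -63/16*2 = -63/8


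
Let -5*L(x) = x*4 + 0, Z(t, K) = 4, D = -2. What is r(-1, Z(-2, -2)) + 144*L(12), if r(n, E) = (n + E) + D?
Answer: -6907/5 ≈ -1381.4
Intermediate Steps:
L(x) = -4*x/5 (L(x) = -(x*4 + 0)/5 = -(4*x + 0)/5 = -4*x/5)
r(n, E) = -2 + E + n (r(n, E) = (n + E) - 2 = (E + n) - 2 = -2 + E + n)
r(-1, Z(-2, -2)) + 144*L(12) = (-2 + 4 - 1) + 144*(-⅘*12) = 1 + 144*(-48/5) = 1 - 6912/5 = -6907/5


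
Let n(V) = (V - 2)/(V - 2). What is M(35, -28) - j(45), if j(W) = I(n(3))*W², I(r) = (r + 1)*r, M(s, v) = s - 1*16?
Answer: -4031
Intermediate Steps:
M(s, v) = -16 + s (M(s, v) = s - 16 = -16 + s)
n(V) = 1 (n(V) = (-2 + V)/(-2 + V) = 1)
I(r) = r*(1 + r) (I(r) = (1 + r)*r = r*(1 + r))
j(W) = 2*W² (j(W) = (1*(1 + 1))*W² = (1*2)*W² = 2*W²)
M(35, -28) - j(45) = (-16 + 35) - 2*45² = 19 - 2*2025 = 19 - 1*4050 = 19 - 4050 = -4031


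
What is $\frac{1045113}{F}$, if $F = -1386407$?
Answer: $- \frac{1045113}{1386407} \approx -0.75383$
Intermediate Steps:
$\frac{1045113}{F} = \frac{1045113}{-1386407} = 1045113 \left(- \frac{1}{1386407}\right) = - \frac{1045113}{1386407}$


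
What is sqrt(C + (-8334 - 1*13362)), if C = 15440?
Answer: 4*I*sqrt(391) ≈ 79.095*I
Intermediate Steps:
sqrt(C + (-8334 - 1*13362)) = sqrt(15440 + (-8334 - 1*13362)) = sqrt(15440 + (-8334 - 13362)) = sqrt(15440 - 21696) = sqrt(-6256) = 4*I*sqrt(391)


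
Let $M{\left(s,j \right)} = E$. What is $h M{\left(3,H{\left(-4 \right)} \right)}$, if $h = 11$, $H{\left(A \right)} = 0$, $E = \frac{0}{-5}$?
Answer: $0$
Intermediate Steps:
$E = 0$ ($E = 0 \left(- \frac{1}{5}\right) = 0$)
$M{\left(s,j \right)} = 0$
$h M{\left(3,H{\left(-4 \right)} \right)} = 11 \cdot 0 = 0$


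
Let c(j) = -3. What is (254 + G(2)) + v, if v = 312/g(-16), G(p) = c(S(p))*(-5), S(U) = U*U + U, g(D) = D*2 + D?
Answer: 525/2 ≈ 262.50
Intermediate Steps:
g(D) = 3*D (g(D) = 2*D + D = 3*D)
S(U) = U + U² (S(U) = U² + U = U + U²)
G(p) = 15 (G(p) = -3*(-5) = 15)
v = -13/2 (v = 312/((3*(-16))) = 312/(-48) = 312*(-1/48) = -13/2 ≈ -6.5000)
(254 + G(2)) + v = (254 + 15) - 13/2 = 269 - 13/2 = 525/2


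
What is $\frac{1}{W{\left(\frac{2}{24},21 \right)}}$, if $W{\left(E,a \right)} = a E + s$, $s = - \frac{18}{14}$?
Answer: $\frac{28}{13} \approx 2.1538$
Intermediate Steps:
$s = - \frac{9}{7}$ ($s = \left(-18\right) \frac{1}{14} = - \frac{9}{7} \approx -1.2857$)
$W{\left(E,a \right)} = - \frac{9}{7} + E a$ ($W{\left(E,a \right)} = a E - \frac{9}{7} = E a - \frac{9}{7} = - \frac{9}{7} + E a$)
$\frac{1}{W{\left(\frac{2}{24},21 \right)}} = \frac{1}{- \frac{9}{7} + \frac{2}{24} \cdot 21} = \frac{1}{- \frac{9}{7} + 2 \cdot \frac{1}{24} \cdot 21} = \frac{1}{- \frac{9}{7} + \frac{1}{12} \cdot 21} = \frac{1}{- \frac{9}{7} + \frac{7}{4}} = \frac{1}{\frac{13}{28}} = \frac{28}{13}$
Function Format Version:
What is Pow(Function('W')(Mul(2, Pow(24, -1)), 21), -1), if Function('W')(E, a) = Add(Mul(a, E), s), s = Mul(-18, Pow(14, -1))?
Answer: Rational(28, 13) ≈ 2.1538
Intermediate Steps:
s = Rational(-9, 7) (s = Mul(-18, Rational(1, 14)) = Rational(-9, 7) ≈ -1.2857)
Function('W')(E, a) = Add(Rational(-9, 7), Mul(E, a)) (Function('W')(E, a) = Add(Mul(a, E), Rational(-9, 7)) = Add(Mul(E, a), Rational(-9, 7)) = Add(Rational(-9, 7), Mul(E, a)))
Pow(Function('W')(Mul(2, Pow(24, -1)), 21), -1) = Pow(Add(Rational(-9, 7), Mul(Mul(2, Pow(24, -1)), 21)), -1) = Pow(Add(Rational(-9, 7), Mul(Mul(2, Rational(1, 24)), 21)), -1) = Pow(Add(Rational(-9, 7), Mul(Rational(1, 12), 21)), -1) = Pow(Add(Rational(-9, 7), Rational(7, 4)), -1) = Pow(Rational(13, 28), -1) = Rational(28, 13)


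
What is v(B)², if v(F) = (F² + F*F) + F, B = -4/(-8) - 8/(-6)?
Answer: 5929/81 ≈ 73.198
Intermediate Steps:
B = 11/6 (B = -4*(-⅛) - 8*(-⅙) = ½ + 4/3 = 11/6 ≈ 1.8333)
v(F) = F + 2*F² (v(F) = (F² + F²) + F = 2*F² + F = F + 2*F²)
v(B)² = (11*(1 + 2*(11/6))/6)² = (11*(1 + 11/3)/6)² = ((11/6)*(14/3))² = (77/9)² = 5929/81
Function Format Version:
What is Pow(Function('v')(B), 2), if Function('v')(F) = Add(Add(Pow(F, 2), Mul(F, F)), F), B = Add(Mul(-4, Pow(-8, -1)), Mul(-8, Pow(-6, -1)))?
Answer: Rational(5929, 81) ≈ 73.198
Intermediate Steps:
B = Rational(11, 6) (B = Add(Mul(-4, Rational(-1, 8)), Mul(-8, Rational(-1, 6))) = Add(Rational(1, 2), Rational(4, 3)) = Rational(11, 6) ≈ 1.8333)
Function('v')(F) = Add(F, Mul(2, Pow(F, 2))) (Function('v')(F) = Add(Add(Pow(F, 2), Pow(F, 2)), F) = Add(Mul(2, Pow(F, 2)), F) = Add(F, Mul(2, Pow(F, 2))))
Pow(Function('v')(B), 2) = Pow(Mul(Rational(11, 6), Add(1, Mul(2, Rational(11, 6)))), 2) = Pow(Mul(Rational(11, 6), Add(1, Rational(11, 3))), 2) = Pow(Mul(Rational(11, 6), Rational(14, 3)), 2) = Pow(Rational(77, 9), 2) = Rational(5929, 81)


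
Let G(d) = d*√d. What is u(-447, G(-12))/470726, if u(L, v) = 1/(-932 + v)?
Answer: I/(1882904*(-233*I + 6*√3)) ≈ -2.2748e-9 + 1.0146e-10*I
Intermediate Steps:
G(d) = d^(3/2)
u(-447, G(-12))/470726 = 1/(-932 + (-12)^(3/2)*470726) = (1/470726)/(-932 - 24*I*√3) = 1/(470726*(-932 - 24*I*√3))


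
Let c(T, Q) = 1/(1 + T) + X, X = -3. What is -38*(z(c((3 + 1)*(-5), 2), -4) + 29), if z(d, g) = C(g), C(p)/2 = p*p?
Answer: -2318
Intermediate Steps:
C(p) = 2*p**2 (C(p) = 2*(p*p) = 2*p**2)
c(T, Q) = -3 + 1/(1 + T) (c(T, Q) = 1/(1 + T) - 3 = -3 + 1/(1 + T))
z(d, g) = 2*g**2
-38*(z(c((3 + 1)*(-5), 2), -4) + 29) = -38*(2*(-4)**2 + 29) = -38*(2*16 + 29) = -38*(32 + 29) = -38*61 = -2318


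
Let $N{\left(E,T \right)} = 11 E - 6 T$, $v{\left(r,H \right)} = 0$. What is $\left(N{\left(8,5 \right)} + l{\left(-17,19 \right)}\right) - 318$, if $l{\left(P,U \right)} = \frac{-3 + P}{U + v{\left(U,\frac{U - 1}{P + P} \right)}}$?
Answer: $- \frac{4960}{19} \approx -261.05$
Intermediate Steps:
$N{\left(E,T \right)} = - 6 T + 11 E$
$l{\left(P,U \right)} = \frac{-3 + P}{U}$ ($l{\left(P,U \right)} = \frac{-3 + P}{U + 0} = \frac{-3 + P}{U}$)
$\left(N{\left(8,5 \right)} + l{\left(-17,19 \right)}\right) - 318 = \left(\left(\left(-6\right) 5 + 11 \cdot 8\right) + \frac{-3 - 17}{19}\right) - 318 = \left(\left(-30 + 88\right) + \frac{1}{19} \left(-20\right)\right) - 318 = \left(58 - \frac{20}{19}\right) - 318 = \frac{1082}{19} - 318 = - \frac{4960}{19}$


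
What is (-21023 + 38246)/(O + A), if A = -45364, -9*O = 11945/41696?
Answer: -6463171872/17023488041 ≈ -0.37966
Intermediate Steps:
O = -11945/375264 (O = -11945/(9*41696) = -1/9*11945/41696 = -11945/375264 ≈ -0.031831)
(-21023 + 38246)/(O + A) = (-21023 + 38246)/(-11945/375264 - 45364) = 17223/(-17023488041/375264) = 17223*(-375264/17023488041) = -6463171872/17023488041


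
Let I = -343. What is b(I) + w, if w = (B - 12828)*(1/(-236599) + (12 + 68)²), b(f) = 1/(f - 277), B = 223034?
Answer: 197346612504827681/146691380 ≈ 1.3453e+9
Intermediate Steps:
b(f) = 1/(-277 + f)
w = 318300987911394/236599 (w = (223034 - 12828)*(1/(-236599) + (12 + 68)²) = 210206*(-1/236599 + 80²) = 210206*(-1/236599 + 6400) = 210206*(1514233599/236599) = 318300987911394/236599 ≈ 1.3453e+9)
b(I) + w = 1/(-277 - 343) + 318300987911394/236599 = 1/(-620) + 318300987911394/236599 = -1/620 + 318300987911394/236599 = 197346612504827681/146691380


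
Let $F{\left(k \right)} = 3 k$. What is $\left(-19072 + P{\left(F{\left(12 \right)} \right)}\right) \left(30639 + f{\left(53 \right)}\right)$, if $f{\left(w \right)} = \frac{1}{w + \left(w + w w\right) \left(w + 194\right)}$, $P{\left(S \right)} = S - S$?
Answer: $- \frac{413114051223808}{706967} \approx -5.8435 \cdot 10^{8}$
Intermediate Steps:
$P{\left(S \right)} = 0$
$f{\left(w \right)} = \frac{1}{w + \left(194 + w\right) \left(w + w^{2}\right)}$ ($f{\left(w \right)} = \frac{1}{w + \left(w + w^{2}\right) \left(194 + w\right)} = \frac{1}{w + \left(194 + w\right) \left(w + w^{2}\right)}$)
$\left(-19072 + P{\left(F{\left(12 \right)} \right)}\right) \left(30639 + f{\left(53 \right)}\right) = \left(-19072 + 0\right) \left(30639 + \frac{1}{53 \left(195 + 53^{2} + 195 \cdot 53\right)}\right) = - 19072 \left(30639 + \frac{1}{53 \left(195 + 2809 + 10335\right)}\right) = - 19072 \left(30639 + \frac{1}{53 \cdot 13339}\right) = - 19072 \left(30639 + \frac{1}{53} \cdot \frac{1}{13339}\right) = - 19072 \left(30639 + \frac{1}{706967}\right) = \left(-19072\right) \frac{21660761914}{706967} = - \frac{413114051223808}{706967}$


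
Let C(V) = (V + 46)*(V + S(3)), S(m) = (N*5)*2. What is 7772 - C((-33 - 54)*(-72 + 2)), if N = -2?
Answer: -37237748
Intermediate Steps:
S(m) = -20 (S(m) = -2*5*2 = -10*2 = -20)
C(V) = (-20 + V)*(46 + V) (C(V) = (V + 46)*(V - 20) = (46 + V)*(-20 + V) = (-20 + V)*(46 + V))
7772 - C((-33 - 54)*(-72 + 2)) = 7772 - (-920 + ((-33 - 54)*(-72 + 2))**2 + 26*((-33 - 54)*(-72 + 2))) = 7772 - (-920 + (-87*(-70))**2 + 26*(-87*(-70))) = 7772 - (-920 + 6090**2 + 26*6090) = 7772 - (-920 + 37088100 + 158340) = 7772 - 1*37245520 = 7772 - 37245520 = -37237748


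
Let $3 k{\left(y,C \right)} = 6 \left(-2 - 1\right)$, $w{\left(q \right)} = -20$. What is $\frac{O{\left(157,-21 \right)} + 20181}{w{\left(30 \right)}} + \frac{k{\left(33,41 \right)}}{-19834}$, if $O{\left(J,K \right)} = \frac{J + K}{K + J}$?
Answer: $- \frac{100072417}{99170} \approx -1009.1$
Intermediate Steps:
$k{\left(y,C \right)} = -6$ ($k{\left(y,C \right)} = \frac{6 \left(-2 - 1\right)}{3} = \frac{6 \left(-3\right)}{3} = \frac{1}{3} \left(-18\right) = -6$)
$O{\left(J,K \right)} = 1$ ($O{\left(J,K \right)} = \frac{J + K}{J + K} = 1$)
$\frac{O{\left(157,-21 \right)} + 20181}{w{\left(30 \right)}} + \frac{k{\left(33,41 \right)}}{-19834} = \frac{1 + 20181}{-20} - \frac{6}{-19834} = 20182 \left(- \frac{1}{20}\right) - - \frac{3}{9917} = - \frac{10091}{10} + \frac{3}{9917} = - \frac{100072417}{99170}$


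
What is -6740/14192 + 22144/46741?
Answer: -191673/165837068 ≈ -0.0011558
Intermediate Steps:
-6740/14192 + 22144/46741 = -6740*1/14192 + 22144*(1/46741) = -1685/3548 + 22144/46741 = -191673/165837068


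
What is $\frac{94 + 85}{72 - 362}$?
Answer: $- \frac{179}{290} \approx -0.61724$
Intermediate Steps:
$\frac{94 + 85}{72 - 362} = \frac{179}{-290} = 179 \left(- \frac{1}{290}\right) = - \frac{179}{290}$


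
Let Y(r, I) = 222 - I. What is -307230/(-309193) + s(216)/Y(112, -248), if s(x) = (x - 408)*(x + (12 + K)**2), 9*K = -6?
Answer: -6091069690/43596213 ≈ -139.72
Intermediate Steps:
K = -2/3 (K = (1/9)*(-6) = -2/3 ≈ -0.66667)
s(x) = (-408 + x)*(1156/9 + x) (s(x) = (x - 408)*(x + (12 - 2/3)**2) = (-408 + x)*(x + (34/3)**2) = (-408 + x)*(x + 1156/9) = (-408 + x)*(1156/9 + x))
-307230/(-309193) + s(216)/Y(112, -248) = -307230/(-309193) + (-157216/3 + 216**2 - 2516/9*216)/(222 - 1*(-248)) = -307230*(-1/309193) + (-157216/3 + 46656 - 60384)/(222 + 248) = 307230/309193 - 198400/3/470 = 307230/309193 - 198400/3*1/470 = 307230/309193 - 19840/141 = -6091069690/43596213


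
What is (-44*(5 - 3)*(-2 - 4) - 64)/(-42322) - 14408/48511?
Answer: -316142240/1026541271 ≈ -0.30797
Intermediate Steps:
(-44*(5 - 3)*(-2 - 4) - 64)/(-42322) - 14408/48511 = (-88*(-6) - 64)*(-1/42322) - 14408*1/48511 = (-44*(-12) - 64)*(-1/42322) - 14408/48511 = (528 - 64)*(-1/42322) - 14408/48511 = 464*(-1/42322) - 14408/48511 = -232/21161 - 14408/48511 = -316142240/1026541271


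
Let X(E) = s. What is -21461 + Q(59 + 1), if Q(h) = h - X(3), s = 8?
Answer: -21409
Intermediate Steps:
X(E) = 8
Q(h) = -8 + h (Q(h) = h - 1*8 = h - 8 = -8 + h)
-21461 + Q(59 + 1) = -21461 + (-8 + (59 + 1)) = -21461 + (-8 + 60) = -21461 + 52 = -21409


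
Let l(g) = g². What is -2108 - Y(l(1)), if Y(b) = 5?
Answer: -2113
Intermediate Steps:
-2108 - Y(l(1)) = -2108 - 1*5 = -2108 - 5 = -2113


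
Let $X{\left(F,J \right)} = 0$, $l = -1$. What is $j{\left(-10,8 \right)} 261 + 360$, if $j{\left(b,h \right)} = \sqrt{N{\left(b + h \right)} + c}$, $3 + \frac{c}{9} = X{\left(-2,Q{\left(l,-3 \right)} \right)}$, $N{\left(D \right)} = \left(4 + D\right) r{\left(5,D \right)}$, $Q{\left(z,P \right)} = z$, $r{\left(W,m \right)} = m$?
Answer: $360 + 261 i \sqrt{31} \approx 360.0 + 1453.2 i$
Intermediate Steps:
$N{\left(D \right)} = D \left(4 + D\right)$ ($N{\left(D \right)} = \left(4 + D\right) D = D \left(4 + D\right)$)
$c = -27$ ($c = -27 + 9 \cdot 0 = -27 + 0 = -27$)
$j{\left(b,h \right)} = \sqrt{-27 + \left(b + h\right) \left(4 + b + h\right)}$ ($j{\left(b,h \right)} = \sqrt{\left(b + h\right) \left(4 + \left(b + h\right)\right) - 27} = \sqrt{\left(b + h\right) \left(4 + b + h\right) - 27} = \sqrt{-27 + \left(b + h\right) \left(4 + b + h\right)}$)
$j{\left(-10,8 \right)} 261 + 360 = \sqrt{-27 + \left(-10 + 8\right) \left(4 - 10 + 8\right)} 261 + 360 = \sqrt{-27 - 4} \cdot 261 + 360 = \sqrt{-31} \cdot 261 + 360 = i \sqrt{31} \cdot 261 + 360 = 261 i \sqrt{31} + 360 = 360 + 261 i \sqrt{31}$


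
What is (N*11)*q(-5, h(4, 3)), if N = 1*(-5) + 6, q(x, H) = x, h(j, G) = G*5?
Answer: -55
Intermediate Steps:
h(j, G) = 5*G
N = 1 (N = -5 + 6 = 1)
(N*11)*q(-5, h(4, 3)) = (1*11)*(-5) = 11*(-5) = -55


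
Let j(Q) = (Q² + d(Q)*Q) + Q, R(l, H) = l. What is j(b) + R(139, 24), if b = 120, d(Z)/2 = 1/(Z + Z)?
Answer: 14660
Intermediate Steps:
d(Z) = 1/Z (d(Z) = 2/(Z + Z) = 2/((2*Z)) = 2*(1/(2*Z)) = 1/Z)
j(Q) = 1 + Q + Q² (j(Q) = (Q² + Q/Q) + Q = (Q² + 1) + Q = (1 + Q²) + Q = 1 + Q + Q²)
j(b) + R(139, 24) = (1 + 120*(1 + 120)) + 139 = (1 + 120*121) + 139 = (1 + 14520) + 139 = 14521 + 139 = 14660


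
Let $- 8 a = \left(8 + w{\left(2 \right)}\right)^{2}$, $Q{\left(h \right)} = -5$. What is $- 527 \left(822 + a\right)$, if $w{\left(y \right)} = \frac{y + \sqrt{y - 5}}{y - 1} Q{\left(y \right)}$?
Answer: $- \frac{3502969}{8} + \frac{2635 i \sqrt{3}}{2} \approx -4.3787 \cdot 10^{5} + 2282.0 i$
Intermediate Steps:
$w{\left(y \right)} = - \frac{5 \left(y + \sqrt{-5 + y}\right)}{-1 + y}$ ($w{\left(y \right)} = \frac{y + \sqrt{y - 5}}{y - 1} \left(-5\right) = \frac{y + \sqrt{-5 + y}}{-1 + y} \left(-5\right) = - \frac{5 \left(y + \sqrt{-5 + y}\right)}{-1 + y}$)
$a = - \frac{\left(-2 - 5 i \sqrt{3}\right)^{2}}{8}$ ($a = - \frac{\left(8 + \frac{5 \left(\left(-1\right) 2 - \sqrt{-5 + 2}\right)}{-1 + 2}\right)^{2}}{8} = - \frac{\left(8 + \frac{5 \left(-2 - \sqrt{-3}\right)}{1}\right)^{2}}{8} = - \frac{\left(8 + 5 \cdot 1 \left(-2 - i \sqrt{3}\right)\right)^{2}}{8} = - \frac{\left(8 - \left(10 + 5 i \sqrt{3}\right)\right)^{2}}{8} = - \frac{\left(-2 - 5 i \sqrt{3}\right)^{2}}{8} \approx 8.875 - 4.3301 i$)
$- 527 \left(822 + a\right) = - 527 \left(822 + \left(\frac{71}{8} - \frac{5 i \sqrt{3}}{2}\right)\right) = - 527 \left(\frac{6647}{8} - \frac{5 i \sqrt{3}}{2}\right) = - \frac{3502969}{8} + \frac{2635 i \sqrt{3}}{2}$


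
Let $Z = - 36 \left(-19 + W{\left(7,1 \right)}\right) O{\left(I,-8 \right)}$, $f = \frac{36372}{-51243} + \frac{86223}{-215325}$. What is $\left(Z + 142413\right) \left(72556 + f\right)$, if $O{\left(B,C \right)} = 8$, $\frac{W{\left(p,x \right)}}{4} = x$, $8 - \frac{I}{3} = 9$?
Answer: $\frac{150024339982640161}{14091825} \approx 1.0646 \cdot 10^{10}$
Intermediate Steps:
$I = -3$ ($I = 24 - 27 = -3$)
$W{\left(p,x \right)} = 4 x$
$f = - \frac{46935349}{42275475}$ ($f = 36372 \left(- \frac{1}{51243}\right) + 86223 \left(- \frac{1}{215325}\right) = - \frac{12124}{17081} - \frac{28741}{71775} = - \frac{46935349}{42275475} \approx -1.1102$)
$Z = 4320$ ($Z = - 36 \left(-19 + 4 \cdot 1\right) 8 = - 36 \left(-19 + 4\right) 8 = \left(-36\right) \left(-15\right) 8 = 540 \cdot 8 = 4320$)
$\left(Z + 142413\right) \left(72556 + f\right) = \left(4320 + 142413\right) \left(72556 - \frac{46935349}{42275475}\right) = 146733 \cdot \frac{3067292428751}{42275475} = \frac{150024339982640161}{14091825}$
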